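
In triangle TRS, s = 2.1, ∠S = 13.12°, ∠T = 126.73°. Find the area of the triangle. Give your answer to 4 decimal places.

The third angle is ∠R = 180° − ∠S − ∠T = 40.15°.
Law of sines: t = s·sin T/sin S ≈ 7.4147.
Law of sines: r = s·sin R/sin S ≈ 5.9653.
Area = ½·s·t·sin R ≈ 5.02.

area ≈ 5.0200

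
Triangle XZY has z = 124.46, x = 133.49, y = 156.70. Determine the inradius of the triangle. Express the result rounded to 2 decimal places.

38.65

Semiperimeter s = (133.49 + 124.46 + 156.7)/2 = 207.32.
Heron's formula: area = √(207.32·73.835·82.865·50.625) ≈ 8013.6.
Inradius = area/s = 8013.6/207.32 ≈ 38.652.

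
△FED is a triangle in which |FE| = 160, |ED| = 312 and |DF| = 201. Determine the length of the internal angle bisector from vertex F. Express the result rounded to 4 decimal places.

t_F ≈ 90.2104

By the law of cosines, cos F = (|DF|² + |FE|² − |ED|²) / (2·|DF|·|FE|) ≈ -0.48730, so ∠F ≈ 119.16°.
The bisector from F has length 2·|DF|·|FE|·cos(∠F/2)/(|DF|+|FE|) ≈ 90.21.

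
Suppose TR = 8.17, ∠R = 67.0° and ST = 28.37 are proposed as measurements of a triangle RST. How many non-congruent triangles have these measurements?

TR·sin R = 8.17·sin(67.0°) ≈ 7.521.
Since ST ≥ TR, exactly one triangle exists.

1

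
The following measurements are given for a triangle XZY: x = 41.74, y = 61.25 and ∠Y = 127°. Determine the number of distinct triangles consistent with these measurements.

x·sin Y = 41.74·sin(127°) ≈ 33.34.
Since ∠Y is not acute, a triangle exists only if y > x; here y > x, so there is exactly one triangle.

1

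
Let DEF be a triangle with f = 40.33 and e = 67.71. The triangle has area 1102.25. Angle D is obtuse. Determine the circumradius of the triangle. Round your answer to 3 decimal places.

From area = ½·e·f·sin D, we get sin D = 2·area/(e·f) ≈ 0.80729.
Taking the obtuse solution, ∠D ≈ 2.202 rad.
Law of cosines then gives d ≈ 97.13.
Circumradius = d/(2 sin D) ≈ 60.158.

R ≈ 60.158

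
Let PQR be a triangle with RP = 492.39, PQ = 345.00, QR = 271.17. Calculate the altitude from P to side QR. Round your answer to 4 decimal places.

Semiperimeter s = (271.17 + 492.39 + 345)/2 = 554.28.
Heron's formula: area = √(554.28·283.11·61.89·209.28) ≈ 45083.
The altitude from P has length 2·area/QR ≈ 332.51.

332.5100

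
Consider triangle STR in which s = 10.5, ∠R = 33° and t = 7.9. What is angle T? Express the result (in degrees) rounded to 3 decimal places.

By the law of cosines, r² = s² + t² − 2·s·t·cos R = 33.525, so r ≈ 5.79.
Law of cosines again: cos T = (r² + s² − t²)/(2·r·s) ≈ 0.66917, so ∠T ≈ 48.00°.

47.997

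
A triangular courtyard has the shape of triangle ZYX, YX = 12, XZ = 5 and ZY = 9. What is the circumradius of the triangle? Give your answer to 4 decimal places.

By the law of cosines, cos Z = (XZ² + ZY² − YX²) / (2·XZ·ZY) ≈ -0.42222, so ∠Z ≈ 114.97°.
Circumradius = YX/(2 sin Z) ≈ 6.6189.

R ≈ 6.6189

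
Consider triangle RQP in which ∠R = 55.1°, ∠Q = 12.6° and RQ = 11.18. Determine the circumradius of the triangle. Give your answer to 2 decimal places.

6.04

The third angle is ∠P = 180° − ∠R − ∠Q = 112.30°.
Law of sines: QP = RQ·sin R/sin P ≈ 9.9105.
Law of sines: PR = RQ·sin Q/sin P ≈ 2.636.
Circumradius = RQ/(2 sin P) ≈ 6.0419.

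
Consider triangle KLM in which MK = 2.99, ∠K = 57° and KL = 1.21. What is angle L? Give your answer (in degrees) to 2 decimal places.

∠L ≈ 99.47°

By the law of cosines, LM² = MK² + KL² − 2·MK·KL·cos K = 6.4633, so LM ≈ 2.5423.
Law of cosines again: cos L = (KL² + LM² − MK²)/(2·KL·LM) ≈ -0.16460, so ∠L ≈ 99.47°.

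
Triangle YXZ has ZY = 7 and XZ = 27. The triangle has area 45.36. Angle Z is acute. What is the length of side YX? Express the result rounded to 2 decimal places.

From area = ½·XZ·ZY·sin Z, we get sin Z = 2·area/(XZ·ZY) ≈ 0.48000.
Taking the acute solution, ∠Z ≈ 28.69°.
Law of cosines then gives YX ≈ 21.128.

21.13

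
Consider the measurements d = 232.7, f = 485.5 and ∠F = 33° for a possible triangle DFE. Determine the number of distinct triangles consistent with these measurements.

1

d·sin F = 232.7·sin(33°) ≈ 126.7.
Since f ≥ d, exactly one triangle exists.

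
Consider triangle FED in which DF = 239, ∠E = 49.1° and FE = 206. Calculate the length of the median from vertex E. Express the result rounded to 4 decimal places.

Law of sines: sin D = FE·sin E/DF ≈ 0.65149.
Since DF ≥ FE, only the acute value applies: ∠D ≈ 40.65°.
Then ∠F = 180° − ∠E − ∠D ≈ 90.25°.
Law of sines gives ED = DF·sin F/sin E ≈ 316.2.
Median from E: ½√(2·FE² + 2·ED² − DF²) ≈ 238.6.

238.5952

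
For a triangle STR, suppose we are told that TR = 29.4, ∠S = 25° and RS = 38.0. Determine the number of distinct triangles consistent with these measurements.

RS·sin S = 38.0·sin(25°) ≈ 16.06.
Since RS sin S < TR < RS (16.06 < 29.4 < 38.0), two triangles exist.

2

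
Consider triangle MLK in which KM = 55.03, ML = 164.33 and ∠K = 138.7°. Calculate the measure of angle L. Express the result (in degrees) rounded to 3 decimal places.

∠L ≈ 12.769°

Law of sines: sin L = KM·sin K/ML ≈ 0.22102.
Since ML ≥ KM, only the acute value applies: ∠L ≈ 12.77°.
Then ∠M = 180° − ∠K − ∠L ≈ 28.53°.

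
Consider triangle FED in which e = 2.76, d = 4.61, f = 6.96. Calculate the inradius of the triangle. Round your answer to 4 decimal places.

r ≈ 0.5675

Semiperimeter s = (6.96 + 2.76 + 4.61)/2 = 7.165.
Heron's formula: area = √(7.165·0.205·4.405·2.555) ≈ 4.0659.
Inradius = area/s = 4.0659/7.165 ≈ 0.56746.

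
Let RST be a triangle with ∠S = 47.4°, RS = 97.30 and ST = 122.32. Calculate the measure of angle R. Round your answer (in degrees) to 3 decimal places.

∠R ≈ 80.849°

By the law of cosines, TR² = RS² + ST² − 2·RS·ST·cos S = 8317.5, so TR ≈ 91.2.
Law of cosines again: cos R = (TR² + RS² − ST²)/(2·TR·RS) ≈ 0.15904, so ∠R ≈ 80.85°.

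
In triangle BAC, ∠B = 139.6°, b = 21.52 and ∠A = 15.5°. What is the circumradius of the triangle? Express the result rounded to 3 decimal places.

R ≈ 16.602

The third angle is ∠C = 180° − ∠B − ∠A = 24.90°.
Law of sines: a = b·sin A/sin B ≈ 8.8733.
Law of sines: c = b·sin C/sin B ≈ 13.98.
Circumradius = b/(2 sin B) ≈ 16.602.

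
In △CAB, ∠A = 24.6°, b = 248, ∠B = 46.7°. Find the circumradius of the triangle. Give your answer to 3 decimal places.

R ≈ 170.383

The third angle is ∠C = 180° − ∠A − ∠B = 108.70°.
Law of sines: c = b·sin C/sin B ≈ 322.78.
Law of sines: a = b·sin A/sin B ≈ 141.85.
Circumradius = b/(2 sin B) ≈ 170.38.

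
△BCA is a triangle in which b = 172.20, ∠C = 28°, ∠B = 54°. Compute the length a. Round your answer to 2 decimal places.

210.78

The third angle is ∠A = 180° − ∠B − ∠C = 98.00°.
Law of sines: a = b·sin A/sin B ≈ 210.78.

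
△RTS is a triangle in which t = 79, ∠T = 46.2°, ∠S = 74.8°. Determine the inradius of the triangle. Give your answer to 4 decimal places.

25.6874

The third angle is ∠R = 180° − ∠T − ∠S = 59.00°.
Law of sines: r = t·sin R/sin T ≈ 93.821.
Law of sines: s = t·sin S/sin T ≈ 105.63.
Area = ½·t·r·sin S ≈ 3576.3.
Semiperimeter p = (93.821+79+105.63)/2 = 139.22.
Inradius = area/p = 3576.3/139.22 ≈ 25.687.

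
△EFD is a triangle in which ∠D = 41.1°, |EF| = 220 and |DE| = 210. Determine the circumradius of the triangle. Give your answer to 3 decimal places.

167.332

Law of sines: sin F = |DE|·sin D/|EF| ≈ 0.62749.
Since |EF| ≥ |DE|, only the acute value applies: ∠F ≈ 38.87°.
Then ∠E = 180° − ∠D − ∠F ≈ 100.03°.
Law of sines gives |FD| = |EF|·sin E/sin D ≈ 329.54.
Circumradius = |EF|/(2 sin D) ≈ 167.33.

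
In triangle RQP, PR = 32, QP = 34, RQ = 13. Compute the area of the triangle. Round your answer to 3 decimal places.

Semiperimeter s = (34 + 32 + 13)/2 = 39.5.
Heron's formula: area = √(39.5·5.5·7.5·26.5) ≈ 207.79.

207.794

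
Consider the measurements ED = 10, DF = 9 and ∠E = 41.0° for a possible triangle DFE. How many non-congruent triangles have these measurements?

2

ED·sin E = 10·sin(41.0°) ≈ 6.561.
Since ED sin E < DF < ED (6.561 < 9 < 10), two triangles exist.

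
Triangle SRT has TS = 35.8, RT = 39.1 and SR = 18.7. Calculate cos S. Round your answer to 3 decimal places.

By the law of cosines, cos S = (TS² + SR² − RT²) / (2·TS·SR) ≈ 0.07657, so ∠S ≈ 85.61°.

cos S ≈ 0.077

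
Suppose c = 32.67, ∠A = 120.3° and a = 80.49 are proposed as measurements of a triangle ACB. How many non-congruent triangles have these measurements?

c·sin A = 32.67·sin(120.3°) ≈ 28.21.
Since ∠A is not acute, a triangle exists only if a > c; here a > c, so there is exactly one triangle.

1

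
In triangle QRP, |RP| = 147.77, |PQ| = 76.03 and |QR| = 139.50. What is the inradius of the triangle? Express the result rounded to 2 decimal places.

Semiperimeter s = (147.77 + 76.03 + 139.5)/2 = 181.65.
Heron's formula: area = √(181.65·33.88·105.62·42.15) ≈ 5234.3.
Inradius = area/s = 5234.3/181.65 ≈ 28.815.

r ≈ 28.82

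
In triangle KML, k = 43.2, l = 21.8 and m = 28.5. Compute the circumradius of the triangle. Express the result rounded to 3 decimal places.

By the law of cosines, cos K = (m² + l² − k²) / (2·m·l) ≈ -0.46576, so ∠K ≈ 117.76°.
Circumradius = k/(2 sin K) ≈ 24.409.

R ≈ 24.409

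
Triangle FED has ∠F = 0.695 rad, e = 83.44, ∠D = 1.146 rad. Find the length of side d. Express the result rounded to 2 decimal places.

78.89

The third angle is ∠E = π − ∠D − ∠F = 1.301 rad.
Law of sines: d = e·sin D/sin E ≈ 78.886.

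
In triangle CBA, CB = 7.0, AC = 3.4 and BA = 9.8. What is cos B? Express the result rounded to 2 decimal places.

By the law of cosines, cos B = (CB² + BA² − AC²) / (2·CB·BA) ≈ 0.97289, so ∠B ≈ 13.37°.

0.97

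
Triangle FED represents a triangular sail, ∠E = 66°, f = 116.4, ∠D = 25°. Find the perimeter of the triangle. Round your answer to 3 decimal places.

perimeter ≈ 271.953

The third angle is ∠F = 180° − ∠E − ∠D = 89.00°.
Law of sines: e = f·sin E/sin F ≈ 106.35.
Law of sines: d = f·sin D/sin F ≈ 49.2.
Semiperimeter s = (116.4+106.35+49.2)/2 = 135.98.
Perimeter = 116.4 + 106.35 + 49.2 = 271.95.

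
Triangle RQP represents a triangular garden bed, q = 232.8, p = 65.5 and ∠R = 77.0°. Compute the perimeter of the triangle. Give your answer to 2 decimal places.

By the law of cosines, r² = q² + p² − 2·q·p·cos R = 51626, so r ≈ 227.21.
Semiperimeter s = (227.21+232.8+65.5)/2 = 262.76.
Perimeter = 227.21 + 232.8 + 65.5 = 525.51.

525.51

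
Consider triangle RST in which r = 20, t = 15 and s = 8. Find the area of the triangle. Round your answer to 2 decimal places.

Semiperimeter p = (20 + 8 + 15)/2 = 21.5.
Heron's formula: area = √(21.5·1.5·13.5·6.5) ≈ 53.197.

53.20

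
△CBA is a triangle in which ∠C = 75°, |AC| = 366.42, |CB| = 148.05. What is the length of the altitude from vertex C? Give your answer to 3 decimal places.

By the law of cosines, |BA|² = |AC|² + |CB|² − 2·|AC|·|CB|·cos C = 1.281e+05, so |BA| ≈ 357.91.
Area = ½·|AC|·|CB|·sin C ≈ 26200.
The altitude from C has length 2·area/|BA| ≈ 146.4.

146.405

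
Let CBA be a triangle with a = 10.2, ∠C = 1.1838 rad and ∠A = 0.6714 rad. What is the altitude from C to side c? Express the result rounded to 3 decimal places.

9.790

The third angle is ∠B = π − ∠A − ∠C = 1.2864 rad.
Law of sines: c = a·sin C/sin A ≈ 15.184.
Law of sines: b = a·sin B/sin A ≈ 15.738.
Area = ½·a·c·sin B ≈ 74.327.
The altitude from C has length 2·area/c ≈ 9.7903.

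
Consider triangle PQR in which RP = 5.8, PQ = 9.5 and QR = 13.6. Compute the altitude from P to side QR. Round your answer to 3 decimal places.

Semiperimeter s = (13.6 + 5.8 + 9.5)/2 = 14.45.
Heron's formula: area = √(14.45·0.85·8.65·4.95) ≈ 22.933.
The altitude from P has length 2·area/QR ≈ 3.3724.

3.372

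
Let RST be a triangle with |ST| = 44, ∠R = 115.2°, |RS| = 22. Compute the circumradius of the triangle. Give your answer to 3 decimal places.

Law of sines: sin T = |RS|·sin R/|ST| ≈ 0.45241.
Since |ST| ≥ |RS|, only the acute value applies: ∠T ≈ 26.90°.
Then ∠S = 180° − ∠R − ∠T ≈ 37.90°.
Law of sines gives |TR| = |ST|·sin S/sin R ≈ 29.872.
Circumradius = |ST|/(2 sin R) ≈ 24.314.

24.314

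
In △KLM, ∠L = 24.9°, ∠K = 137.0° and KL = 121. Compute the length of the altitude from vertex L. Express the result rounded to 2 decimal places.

The third angle is ∠M = 180° − ∠K − ∠L = 18.10°.
Law of sines: LM = KL·sin K/sin M ≈ 265.62.
Law of sines: MK = KL·sin L/sin M ≈ 163.98.
Area = ½·KL·LM·sin L ≈ 6766.
The altitude from L has length 2·area/MK ≈ 82.522.

82.52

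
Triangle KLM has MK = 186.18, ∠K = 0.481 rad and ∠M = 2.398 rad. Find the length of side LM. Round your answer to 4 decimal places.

The third angle is ∠L = π − ∠M − ∠K = 0.263 rad.
Law of sines: LM = MK·sin K/sin L ≈ 331.83.

331.8338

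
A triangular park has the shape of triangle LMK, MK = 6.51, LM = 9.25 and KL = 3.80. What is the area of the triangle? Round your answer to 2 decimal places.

10.07

Semiperimeter s = (6.51 + 3.8 + 9.25)/2 = 9.78.
Heron's formula: area = √(9.78·3.27·5.98·0.53) ≈ 10.068.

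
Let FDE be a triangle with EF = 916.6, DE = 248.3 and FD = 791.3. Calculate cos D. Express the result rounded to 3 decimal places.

cos D ≈ -0.388

By the law of cosines, cos D = (FD² + DE² − EF²) / (2·FD·DE) ≈ -0.38769, so ∠D ≈ 112.81°.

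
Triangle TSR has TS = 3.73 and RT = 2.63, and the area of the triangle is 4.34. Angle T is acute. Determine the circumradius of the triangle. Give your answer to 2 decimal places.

From area = ½·RT·TS·sin T, we get sin T = 2·area/(RT·TS) ≈ 0.88482.
Taking the acute solution, ∠T ≈ 62.23°.
Law of cosines then gives SR ≈ 3.4188.
Circumradius = SR/(2 sin T) ≈ 1.9319.

1.93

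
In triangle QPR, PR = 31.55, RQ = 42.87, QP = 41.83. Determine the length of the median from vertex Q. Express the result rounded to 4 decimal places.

Median from Q: ½√(2·RQ² + 2·QP² − PR²) ≈ 39.306.

m_Q ≈ 39.3058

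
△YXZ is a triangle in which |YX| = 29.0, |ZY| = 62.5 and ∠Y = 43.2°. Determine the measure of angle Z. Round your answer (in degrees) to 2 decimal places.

By the law of cosines, |XZ|² = |ZY|² + |YX|² − 2·|ZY|·|YX|·cos Y = 2104.7, so |XZ| ≈ 45.877.
Law of cosines again: cos Z = (|XZ|² + |ZY|² − |YX|²)/(2·|XZ|·|ZY|) ≈ 0.90153, so ∠Z ≈ 25.64°.

25.64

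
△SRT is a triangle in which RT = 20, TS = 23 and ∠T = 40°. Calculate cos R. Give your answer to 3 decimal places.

cos R ≈ 0.159

By the law of cosines, SR² = RT² + TS² − 2·RT·TS·cos T = 224.24, so SR ≈ 14.975.
Law of cosines again: cos R = (SR² + RT² − TS²)/(2·SR·RT) ≈ 0.15900, so ∠R ≈ 80.85°.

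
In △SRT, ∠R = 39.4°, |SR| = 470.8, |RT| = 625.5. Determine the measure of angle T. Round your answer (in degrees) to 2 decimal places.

By the law of cosines, |TS|² = |SR|² + |RT|² − 2·|SR|·|RT|·cos R = 1.5779e+05, so |TS| ≈ 397.22.
Law of cosines again: cos T = (|RT|² + |TS|² − |SR|²)/(2·|RT|·|TS|) ≈ 0.65882, so ∠T ≈ 48.79°.

48.79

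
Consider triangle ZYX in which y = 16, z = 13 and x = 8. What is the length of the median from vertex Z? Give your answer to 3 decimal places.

Median from Z: ½√(2·y² + 2·x² − z²) ≈ 10.851.

m_Z ≈ 10.851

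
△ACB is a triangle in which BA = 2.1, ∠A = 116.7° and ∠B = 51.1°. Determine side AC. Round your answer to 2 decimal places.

7.73

The third angle is ∠C = 180° − ∠B − ∠A = 12.20°.
Law of sines: AC = BA·sin B/sin C ≈ 7.7336.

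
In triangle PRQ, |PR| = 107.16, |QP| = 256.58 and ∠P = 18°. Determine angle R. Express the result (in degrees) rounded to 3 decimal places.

∠R ≈ 149.915°

By the law of cosines, |RQ|² = |QP|² + |PR|² − 2·|QP|·|PR|·cos P = 25018, so |RQ| ≈ 158.17.
Law of cosines again: cos R = (|PR|² + |RQ|² − |QP|²)/(2·|PR|·|RQ|) ≈ -0.86528, so ∠R ≈ 149.92°.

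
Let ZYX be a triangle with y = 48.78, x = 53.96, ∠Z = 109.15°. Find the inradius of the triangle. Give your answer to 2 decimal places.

By the law of cosines, z² = y² + x² − 2·y·x·cos Z = 7018.1, so z ≈ 83.774.
Area = ½·y·x·sin Z ≈ 1243.3.
Semiperimeter s = (83.774+48.78+53.96)/2 = 93.257.
Inradius = area/s = 1243.3/93.257 ≈ 13.332.

r ≈ 13.33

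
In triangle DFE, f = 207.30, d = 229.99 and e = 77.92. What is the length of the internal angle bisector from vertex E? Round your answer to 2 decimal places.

By the law of cosines, cos E = (d² + f² − e²) / (2·d·f) ≈ 0.94173, so ∠E ≈ 19.66°.
The bisector from E has length 2·d·f·cos(∠E/2)/(d+f) ≈ 214.86.

214.86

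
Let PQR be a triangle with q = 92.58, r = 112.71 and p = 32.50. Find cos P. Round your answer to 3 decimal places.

cos P ≈ 0.969

By the law of cosines, cos P = (q² + r² − p²) / (2·q·r) ≈ 0.96880, so ∠P ≈ 0.2504 rad.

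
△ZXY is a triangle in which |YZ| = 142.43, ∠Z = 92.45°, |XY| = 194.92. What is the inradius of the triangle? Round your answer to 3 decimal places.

Law of sines: sin X = |YZ|·sin Z/|XY| ≈ 0.73004.
Since |XY| ≥ |YZ|, only the acute value applies: ∠X ≈ 46.89°.
Then ∠Y = 180° − ∠Z − ∠X ≈ 40.66°.
Law of sines gives |ZX| = |XY|·sin Y/sin Z ≈ 127.12.
Area = ½·|XY|·|YZ|·sin Y ≈ 9044.6.
Semiperimeter s = (194.92+142.43+127.12)/2 = 232.24.
Inradius = area/s = 9044.6/232.24 ≈ 38.946.

38.946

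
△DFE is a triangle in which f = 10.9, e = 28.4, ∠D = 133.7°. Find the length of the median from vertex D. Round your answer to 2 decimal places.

By the law of cosines, d² = f² + e² − 2·f·e·cos D = 1353.1, so d ≈ 36.785.
Median from D: ½√(2·f² + 2·e² − d²) ≈ 11.154.

11.15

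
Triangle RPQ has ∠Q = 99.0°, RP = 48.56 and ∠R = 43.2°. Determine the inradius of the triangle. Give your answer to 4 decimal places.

r ≈ 8.9159

The third angle is ∠P = 180° − ∠Q − ∠R = 37.80°.
Law of sines: PQ = RP·sin R/sin Q ≈ 33.656.
Law of sines: QR = RP·sin P/sin Q ≈ 30.134.
Area = ½·RP·PQ·sin P ≈ 500.85.
Semiperimeter s = (33.656+30.134+48.56)/2 = 56.175.
Inradius = area/s = 500.85/56.175 ≈ 8.9159.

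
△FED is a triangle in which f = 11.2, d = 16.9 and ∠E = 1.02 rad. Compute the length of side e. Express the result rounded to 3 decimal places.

By the law of cosines, e² = d² + f² − 2·d·f·cos E = 212.92, so e ≈ 14.592.

14.592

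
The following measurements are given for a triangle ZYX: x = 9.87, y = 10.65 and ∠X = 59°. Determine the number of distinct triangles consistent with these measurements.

y·sin X = 10.65·sin(59°) ≈ 9.129.
Since y sin X < x < y (9.129 < 9.87 < 10.65), two triangles exist.

2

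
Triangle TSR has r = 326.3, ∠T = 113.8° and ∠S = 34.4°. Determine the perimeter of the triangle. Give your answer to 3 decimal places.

The third angle is ∠R = 180° − ∠T − ∠S = 31.80°.
Law of sines: t = r·sin T/sin R ≈ 566.56.
Law of sines: s = r·sin S/sin R ≈ 349.84.
Semiperimeter p = (566.56+349.84+326.3)/2 = 621.35.
Perimeter = 566.56 + 349.84 + 326.3 = 1242.7.

perimeter ≈ 1242.696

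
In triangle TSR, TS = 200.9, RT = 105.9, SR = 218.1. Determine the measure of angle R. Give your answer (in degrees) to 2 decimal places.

By the law of cosines, cos R = (SR² + RT² − TS²) / (2·SR·RT) ≈ 0.39879, so ∠R ≈ 66.50°.

66.50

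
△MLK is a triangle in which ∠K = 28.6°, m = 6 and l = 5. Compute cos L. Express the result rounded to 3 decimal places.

0.558

By the law of cosines, k² = m² + l² − 2·m·l·cos K = 8.321, so k ≈ 2.8846.
Law of cosines again: cos L = (k² + m² − l²)/(2·k·m) ≈ 0.55816, so ∠L ≈ 56.07°.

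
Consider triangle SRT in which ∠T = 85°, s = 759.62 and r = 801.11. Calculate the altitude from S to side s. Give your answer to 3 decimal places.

798.062

By the law of cosines, t² = s² + r² − 2·s·r·cos T = 1.1127e+06, so t ≈ 1054.9.
Area = ½·s·r·sin T ≈ 3.0311e+05.
The altitude from S has length 2·area/s ≈ 798.06.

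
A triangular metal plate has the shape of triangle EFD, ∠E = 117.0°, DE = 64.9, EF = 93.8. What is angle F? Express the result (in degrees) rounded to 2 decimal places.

∠F ≈ 25.13°

By the law of cosines, FD² = DE² + EF² − 2·DE·EF·cos E = 18538, so FD ≈ 136.15.
Law of cosines again: cos F = (EF² + FD² − DE²)/(2·EF·FD) ≈ 0.90533, so ∠F ≈ 25.13°.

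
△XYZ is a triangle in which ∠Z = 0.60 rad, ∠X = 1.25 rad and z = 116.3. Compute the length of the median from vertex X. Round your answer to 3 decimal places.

The third angle is ∠Y = π − ∠Z − ∠X = 1.292 rad.
Law of sines: x = z·sin X/sin Z ≈ 195.46.
Law of sines: y = z·sin Y/sin Z ≈ 197.99.
Median from X: ½√(2·y² + 2·z² − x²) ≈ 129.66.

m_X ≈ 129.662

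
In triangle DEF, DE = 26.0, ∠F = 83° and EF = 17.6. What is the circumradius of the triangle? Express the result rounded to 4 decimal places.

R ≈ 13.0976

Law of sines: sin D = EF·sin F/DE ≈ 0.67188.
Since DE ≥ EF, only the acute value applies: ∠D ≈ 42.21°.
Then ∠E = 180° − ∠F − ∠D ≈ 54.79°.
Law of sines gives FD = DE·sin E/sin F ≈ 21.402.
Circumradius = DE/(2 sin F) ≈ 13.098.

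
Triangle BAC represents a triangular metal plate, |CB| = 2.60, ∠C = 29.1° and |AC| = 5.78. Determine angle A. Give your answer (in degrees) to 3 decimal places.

By the law of cosines, |BA|² = |AC|² + |CB|² − 2·|AC|·|CB|·cos C = 13.906, so |BA| ≈ 3.7291.
Law of cosines again: cos A = (|BA|² + |AC|² − |CB|²)/(2·|BA|·|AC|) ≈ 0.94076, so ∠A ≈ 19.82°.

∠A ≈ 19.821°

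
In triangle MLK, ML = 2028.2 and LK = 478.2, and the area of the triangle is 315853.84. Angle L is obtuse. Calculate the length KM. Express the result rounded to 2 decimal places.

2411.26

From area = ½·ML·LK·sin L, we get sin L = 2·area/(ML·LK) ≈ 0.65132.
Taking the obtuse solution, ∠L ≈ 139.36°.
Law of cosines then gives KM ≈ 2411.3.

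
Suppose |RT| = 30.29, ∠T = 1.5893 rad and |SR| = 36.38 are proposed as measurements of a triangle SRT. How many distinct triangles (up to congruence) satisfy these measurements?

1

|RT|·sin T = 30.29·sin(1.5893 rad) ≈ 30.28.
Since ∠T is not acute, a triangle exists only if |SR| > |RT|; here |SR| > |RT|, so there is exactly one triangle.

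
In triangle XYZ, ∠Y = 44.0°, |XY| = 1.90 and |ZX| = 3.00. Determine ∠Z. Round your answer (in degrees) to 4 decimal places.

∠Z ≈ 26.1007°

Law of sines: sin Z = |XY|·sin Y/|ZX| ≈ 0.43995.
Since |ZX| ≥ |XY|, only the acute value applies: ∠Z ≈ 26.10°.
Then ∠X = 180° − ∠Y − ∠Z ≈ 109.90°.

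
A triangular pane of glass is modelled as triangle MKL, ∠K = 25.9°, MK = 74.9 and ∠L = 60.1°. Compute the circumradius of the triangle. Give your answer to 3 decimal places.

R ≈ 43.200

The third angle is ∠M = 180° − ∠K − ∠L = 94.00°.
Law of sines: KL = MK·sin M/sin L ≈ 86.19.
Law of sines: LM = MK·sin K/sin L ≈ 37.74.
Circumradius = MK/(2 sin L) ≈ 43.2.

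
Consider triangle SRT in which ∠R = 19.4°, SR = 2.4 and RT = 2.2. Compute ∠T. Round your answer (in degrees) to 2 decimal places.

94.57

By the law of cosines, TS² = SR² + RT² − 2·SR·RT·cos R = 0.63957, so TS ≈ 0.79973.
Law of cosines again: cos T = (RT² + TS² − SR²)/(2·RT·TS) ≈ -0.07969, so ∠T ≈ 94.57°.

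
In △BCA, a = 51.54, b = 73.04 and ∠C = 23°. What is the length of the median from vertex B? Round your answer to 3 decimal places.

By the law of cosines, c² = a² + b² − 2·a·b·cos C = 1060.8, so c ≈ 32.569.
Median from B: ½√(2·c² + 2·a² − b²) ≈ 22.91.

22.910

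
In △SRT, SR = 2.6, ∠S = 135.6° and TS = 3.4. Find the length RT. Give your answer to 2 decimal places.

5.56

By the law of cosines, RT² = TS² + SR² − 2·TS·SR·cos S = 30.952, so RT ≈ 5.5634.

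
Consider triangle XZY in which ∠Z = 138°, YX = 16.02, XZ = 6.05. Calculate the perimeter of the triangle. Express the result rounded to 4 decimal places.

perimeter ≈ 33.0740

Law of sines: sin Y = XZ·sin Z/YX ≈ 0.25270.
Since YX ≥ XZ, only the acute value applies: ∠Y ≈ 14.64°.
Then ∠X = 180° − ∠Z − ∠Y ≈ 27.36°.
Law of sines gives ZY = YX·sin X/sin Z ≈ 11.004.
Semiperimeter s = (11.004+16.02+6.05)/2 = 16.537.
Perimeter = 11.004 + 16.02 + 6.05 = 33.074.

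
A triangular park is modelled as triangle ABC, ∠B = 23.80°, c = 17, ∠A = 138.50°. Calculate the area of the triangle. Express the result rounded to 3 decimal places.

The third angle is ∠C = 180° − ∠A − ∠B = 17.70°.
Law of sines: a = c·sin A/sin C ≈ 37.05.
Law of sines: b = c·sin B/sin C ≈ 22.564.
Area = ½·c·a·sin B ≈ 127.09.

127.088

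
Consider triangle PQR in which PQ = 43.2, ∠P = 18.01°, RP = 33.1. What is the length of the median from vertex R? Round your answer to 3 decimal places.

m_R ≈ 14.224

By the law of cosines, QR² = RP² + PQ² − 2·RP·PQ·cos P = 242.13, so QR ≈ 15.561.
Median from R: ½√(2·QR² + 2·RP² − PQ²) ≈ 14.224.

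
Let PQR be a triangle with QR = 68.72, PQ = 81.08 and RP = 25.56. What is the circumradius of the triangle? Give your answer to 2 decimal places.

By the law of cosines, cos P = (RP² + PQ² − QR²) / (2·RP·PQ) ≈ 0.60433, so ∠P ≈ 52.82°.
Circumradius = QR/(2 sin P) ≈ 43.126.

43.13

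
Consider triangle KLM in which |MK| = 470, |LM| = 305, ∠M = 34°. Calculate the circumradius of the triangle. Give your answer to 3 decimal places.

By the law of cosines, |KL|² = |LM|² + |MK|² − 2·|LM|·|MK|·cos M = 76240, so |KL| ≈ 276.12.
Area = ½·|LM|·|MK|·sin M ≈ 40080.
Circumradius = |KL|/(2 sin M) ≈ 246.89.

246.888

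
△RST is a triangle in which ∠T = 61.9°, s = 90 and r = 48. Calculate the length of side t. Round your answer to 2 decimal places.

By the law of cosines, t² = r² + s² − 2·r·s·cos T = 6334.5, so t ≈ 79.589.

79.59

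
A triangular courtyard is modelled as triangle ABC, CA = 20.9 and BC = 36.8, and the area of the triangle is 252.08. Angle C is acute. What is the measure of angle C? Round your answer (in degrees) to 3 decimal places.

From area = ½·BC·CA·sin C, we get sin C = 2·area/(BC·CA) ≈ 0.65550.
Taking the acute solution, ∠C ≈ 40.96°.

40.958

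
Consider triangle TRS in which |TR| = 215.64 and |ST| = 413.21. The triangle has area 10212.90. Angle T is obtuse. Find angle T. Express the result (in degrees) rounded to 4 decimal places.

From area = ½·|ST|·|TR|·sin T, we get sin T = 2·area/(|ST|·|TR|) ≈ 0.22923.
Taking the obtuse solution, ∠T ≈ 166.75°.

∠T ≈ 166.7480°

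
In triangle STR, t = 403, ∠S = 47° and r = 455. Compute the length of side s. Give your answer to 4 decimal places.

By the law of cosines, s² = t² + r² − 2·t·r·cos S = 1.1932e+05, so s ≈ 345.43.

345.4341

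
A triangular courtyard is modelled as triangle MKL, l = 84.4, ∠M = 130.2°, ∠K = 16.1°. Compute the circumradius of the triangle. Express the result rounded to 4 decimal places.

76.0574

The third angle is ∠L = 180° − ∠M − ∠K = 33.70°.
Law of sines: m = l·sin M/sin L ≈ 116.18.
Law of sines: k = l·sin K/sin L ≈ 42.184.
Circumradius = l/(2 sin L) ≈ 76.057.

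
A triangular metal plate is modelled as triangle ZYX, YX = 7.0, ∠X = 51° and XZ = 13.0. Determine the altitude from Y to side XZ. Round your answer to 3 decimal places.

By the law of cosines, ZY² = YX² + XZ² − 2·YX·XZ·cos X = 103.46, so ZY ≈ 10.172.
Area = ½·YX·XZ·sin X ≈ 35.36.
The altitude from Y has length 2·area/XZ ≈ 5.44.

5.440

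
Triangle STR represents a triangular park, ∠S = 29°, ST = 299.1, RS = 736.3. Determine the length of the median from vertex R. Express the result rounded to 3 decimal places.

m_R ≈ 609.826

By the law of cosines, TR² = RS² + ST² − 2·RS·ST·cos S = 2.4637e+05, so TR ≈ 496.35.
Median from R: ½√(2·TR² + 2·RS² − ST²) ≈ 609.83.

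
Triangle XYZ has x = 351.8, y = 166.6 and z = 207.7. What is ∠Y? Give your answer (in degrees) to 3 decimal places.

By the law of cosines, cos Y = (z² + x² − y²) / (2·z·x) ≈ 0.95216, so ∠Y ≈ 17.79°.

∠Y ≈ 17.794°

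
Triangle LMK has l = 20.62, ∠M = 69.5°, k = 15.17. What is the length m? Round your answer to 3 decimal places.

By the law of cosines, m² = k² + l² − 2·k·l·cos M = 436.22, so m ≈ 20.886.

20.886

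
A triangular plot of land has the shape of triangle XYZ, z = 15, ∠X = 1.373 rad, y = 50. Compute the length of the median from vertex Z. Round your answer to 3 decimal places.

By the law of cosines, x² = y² + z² − 2·y·z·cos X = 2430.2, so x ≈ 49.297.
Median from Z: ½√(2·x² + 2·y² − z²) ≈ 49.08.

49.080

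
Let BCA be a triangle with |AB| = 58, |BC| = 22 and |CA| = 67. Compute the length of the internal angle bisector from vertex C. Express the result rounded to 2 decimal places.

t_C ≈ 29.12

By the law of cosines, cos C = (|BC|² + |CA|² − |AB|²) / (2·|BC|·|CA|) ≈ 0.54579, so ∠C ≈ 56.92°.
The bisector from C has length 2·|BC|·|CA|·cos(∠C/2)/(|BC|+|CA|) ≈ 29.12.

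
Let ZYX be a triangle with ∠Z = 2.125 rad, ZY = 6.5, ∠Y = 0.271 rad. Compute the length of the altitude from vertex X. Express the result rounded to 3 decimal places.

h_X ≈ 2.181

The third angle is ∠X = π − ∠Z − ∠Y = 0.746 rad.
Law of sines: YX = ZY·sin Z/sin X ≈ 8.1471.
Law of sines: XZ = ZY·sin Y/sin X ≈ 2.5649.
Area = ½·ZY·YX·sin Y ≈ 7.0881.
The altitude from X has length 2·area/ZY ≈ 2.1809.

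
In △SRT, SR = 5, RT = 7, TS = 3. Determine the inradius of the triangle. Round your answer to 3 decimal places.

Semiperimeter s = (7 + 3 + 5)/2 = 7.5.
Heron's formula: area = √(7.5·0.5·4.5·2.5) ≈ 6.4952.
Inradius = area/s = 6.4952/7.5 ≈ 0.86603.

r ≈ 0.866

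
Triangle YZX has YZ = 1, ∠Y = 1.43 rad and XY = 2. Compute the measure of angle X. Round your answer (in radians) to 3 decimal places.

By the law of cosines, ZX² = XY² + YZ² − 2·XY·YZ·cos Y = 4.4387, so ZX ≈ 2.1068.
Law of cosines again: cos X = (ZX² + XY² − YZ²)/(2·ZX·XY) ≈ 0.88269, so ∠X ≈ 0.489 rad.

0.489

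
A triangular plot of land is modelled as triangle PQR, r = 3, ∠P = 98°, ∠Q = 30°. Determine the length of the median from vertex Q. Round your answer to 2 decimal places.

m_Q ≈ 3.27

The third angle is ∠R = 180° − ∠P − ∠Q = 52.00°.
Law of sines: p = r·sin P/sin R ≈ 3.77.
Law of sines: q = r·sin Q/sin R ≈ 1.9035.
Median from Q: ½√(2·r² + 2·p² − q²) ≈ 3.2712.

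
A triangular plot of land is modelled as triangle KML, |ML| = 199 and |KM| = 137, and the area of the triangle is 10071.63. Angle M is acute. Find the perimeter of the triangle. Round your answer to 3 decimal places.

From area = ½·|KM|·|ML|·sin M, we get sin M = 2·area/(|KM|·|ML|) ≈ 0.73885.
Taking the acute solution, ∠M ≈ 0.8314 rad.
Law of cosines then gives |LK| ≈ 147.06.
Perimeter = 199 + 147.06 + 137 = 483.06.

perimeter ≈ 483.060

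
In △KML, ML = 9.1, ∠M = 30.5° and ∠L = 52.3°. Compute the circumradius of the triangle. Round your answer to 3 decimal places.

R ≈ 4.586

The third angle is ∠K = 180° − ∠M − ∠L = 97.20°.
Law of sines: LK = ML·sin M/sin K ≈ 4.6553.
Law of sines: KM = ML·sin L/sin K ≈ 7.2574.
Circumradius = ML/(2 sin K) ≈ 4.5862.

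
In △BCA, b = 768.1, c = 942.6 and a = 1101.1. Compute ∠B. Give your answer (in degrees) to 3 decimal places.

∠B ≈ 43.291°

By the law of cosines, cos B = (c² + a² − b²) / (2·c·a) ≈ 0.72788, so ∠B ≈ 43.29°.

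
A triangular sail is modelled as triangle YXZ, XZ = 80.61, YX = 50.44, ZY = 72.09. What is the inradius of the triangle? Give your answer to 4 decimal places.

17.6366

Semiperimeter s = (80.61 + 72.09 + 50.44)/2 = 101.57.
Heron's formula: area = √(101.57·20.96·29.48·51.13) ≈ 1791.3.
Inradius = area/s = 1791.3/101.57 ≈ 17.637.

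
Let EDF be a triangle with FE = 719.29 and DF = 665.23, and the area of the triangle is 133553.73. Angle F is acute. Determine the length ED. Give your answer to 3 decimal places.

407.318

From area = ½·DF·FE·sin F, we get sin F = 2·area/(DF·FE) ≈ 0.55823.
Taking the acute solution, ∠F ≈ 33.93°.
Law of cosines then gives ED ≈ 407.32.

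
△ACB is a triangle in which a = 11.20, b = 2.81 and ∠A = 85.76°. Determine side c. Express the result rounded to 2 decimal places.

Law of sines: sin B = b·sin A/a ≈ 0.25021.
Since a ≥ b, only the acute value applies: ∠B ≈ 14.49°.
Then ∠C = 180° − ∠A − ∠B ≈ 79.75°.
Law of sines gives c = a·sin C/sin A ≈ 11.052.

11.05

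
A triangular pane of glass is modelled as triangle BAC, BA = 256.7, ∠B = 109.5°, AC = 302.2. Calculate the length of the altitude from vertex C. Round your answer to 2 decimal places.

Law of sines: sin C = BA·sin B/AC ≈ 0.80071.
Since AC ≥ BA, only the acute value applies: ∠C ≈ 53.20°.
Then ∠A = 180° − ∠B − ∠C ≈ 17.30°.
Law of sines gives CB = AC·sin A/sin B ≈ 95.343.
Area = ½·AC·BA·sin A ≈ 11535.
The altitude from C has length 2·area/BA ≈ 89.875.

89.87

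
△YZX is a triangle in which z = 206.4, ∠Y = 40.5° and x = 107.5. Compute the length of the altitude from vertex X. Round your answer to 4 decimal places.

By the law of cosines, y² = z² + x² − 2·z·x·cos Y = 20413, so y ≈ 142.88.
Area = ½·z·x·sin Y ≈ 7205.
The altitude from X has length 2·area/x ≈ 134.05.

h_X ≈ 134.0461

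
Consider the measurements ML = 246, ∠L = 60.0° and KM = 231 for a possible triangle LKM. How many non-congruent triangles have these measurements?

2

ML·sin L = 246·sin(60.0°) ≈ 213.
Since ML sin L < KM < ML (213 < 231 < 246), two triangles exist.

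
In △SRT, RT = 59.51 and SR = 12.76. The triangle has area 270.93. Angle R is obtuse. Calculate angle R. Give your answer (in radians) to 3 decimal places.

From area = ½·SR·RT·sin R, we get sin R = 2·area/(SR·RT) ≈ 0.71359.
Taking the obtuse solution, ∠R ≈ 2.3470 rad.

∠R ≈ 2.347 rad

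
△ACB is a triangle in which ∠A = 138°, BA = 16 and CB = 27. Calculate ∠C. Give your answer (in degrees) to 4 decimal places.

∠C ≈ 23.3609°

Law of sines: sin C = BA·sin A/CB ≈ 0.39652.
Since CB ≥ BA, only the acute value applies: ∠C ≈ 23.36°.
Then ∠B = 180° − ∠A − ∠C ≈ 18.64°.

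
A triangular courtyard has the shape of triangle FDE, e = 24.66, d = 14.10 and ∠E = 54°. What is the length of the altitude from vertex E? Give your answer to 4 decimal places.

h_E ≈ 13.9471

Law of sines: sin D = d·sin E/e ≈ 0.46258.
Since e ≥ d, only the acute value applies: ∠D ≈ 27.55°.
Then ∠F = 180° − ∠E − ∠D ≈ 98.45°.
Law of sines gives f = e·sin F/sin E ≈ 30.151.
Area = ½·e·d·sin F ≈ 171.97.
The altitude from E has length 2·area/e ≈ 13.947.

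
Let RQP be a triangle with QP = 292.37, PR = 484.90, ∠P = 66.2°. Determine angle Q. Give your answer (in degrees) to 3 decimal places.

77.705

By the law of cosines, RQ² = QP² + PR² − 2·QP·PR·cos P = 2.0619e+05, so RQ ≈ 454.08.
Law of cosines again: cos Q = (RQ² + QP² − PR²)/(2·RQ·QP) ≈ 0.21294, so ∠Q ≈ 77.71°.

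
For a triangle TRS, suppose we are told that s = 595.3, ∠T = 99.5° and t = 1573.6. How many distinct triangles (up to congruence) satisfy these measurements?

s·sin T = 595.3·sin(99.5°) ≈ 587.1.
Since ∠T is not acute, a triangle exists only if t > s; here t > s, so there is exactly one triangle.

1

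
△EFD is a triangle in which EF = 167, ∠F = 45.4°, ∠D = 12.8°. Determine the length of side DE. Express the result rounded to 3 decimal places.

The third angle is ∠E = 180° − ∠F − ∠D = 121.80°.
Law of sines: DE = EF·sin F/sin D ≈ 536.71.

536.715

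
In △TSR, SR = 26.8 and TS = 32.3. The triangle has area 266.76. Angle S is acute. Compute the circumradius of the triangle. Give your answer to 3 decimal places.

From area = ½·TS·SR·sin S, we get sin S = 2·area/(TS·SR) ≈ 0.61633.
Taking the acute solution, ∠S ≈ 38.05°.
Law of cosines then gives RT ≈ 19.954.
Circumradius = RT/(2 sin S) ≈ 16.188.

16.188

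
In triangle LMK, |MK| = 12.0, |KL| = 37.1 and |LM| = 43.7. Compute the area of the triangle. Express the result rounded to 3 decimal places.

Semiperimeter s = (12 + 37.1 + 43.7)/2 = 46.4.
Heron's formula: area = √(46.4·34.4·9.3·2.7) ≈ 200.2.

200.199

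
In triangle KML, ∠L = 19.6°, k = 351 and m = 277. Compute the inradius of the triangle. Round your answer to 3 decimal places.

By the law of cosines, l² = k² + m² − 2·k·m·cos L = 16743, so l ≈ 129.4.
Area = ½·k·m·sin L ≈ 16307.
Semiperimeter s = (351+277+129.4)/2 = 378.7.
Inradius = area/s = 16307/378.7 ≈ 43.062.

43.062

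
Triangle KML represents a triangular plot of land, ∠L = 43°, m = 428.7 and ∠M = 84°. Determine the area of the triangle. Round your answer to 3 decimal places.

area ≈ 50326.250

The third angle is ∠K = 180° − ∠M − ∠L = 53.00°.
Law of sines: k = m·sin K/sin M ≈ 344.26.
Law of sines: l = m·sin L/sin M ≈ 293.98.
Area = ½·m·k·sin L ≈ 50326.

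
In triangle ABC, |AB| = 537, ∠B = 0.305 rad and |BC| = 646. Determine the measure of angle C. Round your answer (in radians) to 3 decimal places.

∠C ≈ 0.878 rad

By the law of cosines, |CA|² = |AB|² + |BC|² − 2·|AB|·|BC|·cos B = 43902, so |CA| ≈ 209.53.
Law of cosines again: cos C = (|BC|² + |CA|² − |AB|²)/(2·|BC|·|CA|) ≈ 0.63850, so ∠C ≈ 0.878 rad.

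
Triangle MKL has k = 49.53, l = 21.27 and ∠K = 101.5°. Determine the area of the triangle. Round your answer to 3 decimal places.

area ≈ 424.055

Law of sines: sin L = l·sin K/k ≈ 0.42082.
Since k ≥ l, only the acute value applies: ∠L ≈ 24.89°.
Then ∠M = 180° − ∠K − ∠L ≈ 53.61°.
Law of sines gives m = k·sin M/sin K ≈ 40.69.
Area = ½·k·l·sin M ≈ 424.05.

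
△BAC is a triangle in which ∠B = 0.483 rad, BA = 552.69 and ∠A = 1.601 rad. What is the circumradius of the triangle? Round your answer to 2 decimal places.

The third angle is ∠C = π − ∠B − ∠A = 1.058 rad.
Law of sines: AC = BA·sin B/sin C ≈ 294.65.
Law of sines: CB = BA·sin A/sin C ≈ 634.13.
Circumradius = BA/(2 sin C) ≈ 317.21.

317.21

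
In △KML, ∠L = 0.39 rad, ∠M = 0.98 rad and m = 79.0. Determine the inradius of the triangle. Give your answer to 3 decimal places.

r ≈ 13.435

The third angle is ∠K = π − ∠M − ∠L = 1.772 rad.
Law of sines: k = m·sin K/sin M ≈ 93.213.
Law of sines: l = m·sin L/sin M ≈ 36.165.
Area = ½·m·k·sin L ≈ 1399.8.
Semiperimeter s = (93.213+79+36.165)/2 = 104.19.
Inradius = area/s = 1399.8/104.19 ≈ 13.435.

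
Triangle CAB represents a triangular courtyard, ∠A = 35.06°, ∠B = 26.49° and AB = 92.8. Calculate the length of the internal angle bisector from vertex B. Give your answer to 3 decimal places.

t_B ≈ 71.391

The third angle is ∠C = 180° − ∠A − ∠B = 118.45°.
Law of sines: BC = AB·sin A/sin C ≈ 60.63.
Law of sines: CA = AB·sin B/sin C ≈ 47.078.
The bisector from B has length 2·AB·BC·cos(∠B/2)/(AB+BC) ≈ 71.391.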